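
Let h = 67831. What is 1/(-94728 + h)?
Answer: -1/26897 ≈ -3.7179e-5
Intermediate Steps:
1/(-94728 + h) = 1/(-94728 + 67831) = 1/(-26897) = -1/26897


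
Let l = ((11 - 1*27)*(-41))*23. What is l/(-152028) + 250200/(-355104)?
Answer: -408341/507996 ≈ -0.80383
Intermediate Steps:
l = 15088 (l = ((11 - 27)*(-41))*23 = -16*(-41)*23 = 656*23 = 15088)
l/(-152028) + 250200/(-355104) = 15088/(-152028) + 250200/(-355104) = 15088*(-1/152028) + 250200*(-1/355104) = -92/927 - 3475/4932 = -408341/507996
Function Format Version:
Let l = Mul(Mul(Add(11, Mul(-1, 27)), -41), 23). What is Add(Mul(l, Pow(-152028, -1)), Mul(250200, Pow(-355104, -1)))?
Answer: Rational(-408341, 507996) ≈ -0.80383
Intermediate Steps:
l = 15088 (l = Mul(Mul(Add(11, -27), -41), 23) = Mul(Mul(-16, -41), 23) = Mul(656, 23) = 15088)
Add(Mul(l, Pow(-152028, -1)), Mul(250200, Pow(-355104, -1))) = Add(Mul(15088, Pow(-152028, -1)), Mul(250200, Pow(-355104, -1))) = Add(Mul(15088, Rational(-1, 152028)), Mul(250200, Rational(-1, 355104))) = Add(Rational(-92, 927), Rational(-3475, 4932)) = Rational(-408341, 507996)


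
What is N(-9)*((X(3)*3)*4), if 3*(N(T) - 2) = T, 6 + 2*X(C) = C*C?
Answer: -18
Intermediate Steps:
X(C) = -3 + C²/2 (X(C) = -3 + (C*C)/2 = -3 + C²/2)
N(T) = 2 + T/3
N(-9)*((X(3)*3)*4) = (2 + (⅓)*(-9))*(((-3 + (½)*3²)*3)*4) = (2 - 3)*(((-3 + (½)*9)*3)*4) = -(-3 + 9/2)*3*4 = -(3/2)*3*4 = -9*4/2 = -1*18 = -18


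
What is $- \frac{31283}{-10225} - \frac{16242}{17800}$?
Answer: $\frac{7815259}{3640100} \approx 2.147$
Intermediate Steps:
$- \frac{31283}{-10225} - \frac{16242}{17800} = \left(-31283\right) \left(- \frac{1}{10225}\right) - \frac{8121}{8900} = \frac{31283}{10225} - \frac{8121}{8900} = \frac{7815259}{3640100}$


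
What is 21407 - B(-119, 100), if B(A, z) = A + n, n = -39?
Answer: 21565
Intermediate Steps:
B(A, z) = -39 + A (B(A, z) = A - 39 = -39 + A)
21407 - B(-119, 100) = 21407 - (-39 - 119) = 21407 - 1*(-158) = 21407 + 158 = 21565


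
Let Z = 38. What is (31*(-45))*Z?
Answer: -53010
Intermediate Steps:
(31*(-45))*Z = (31*(-45))*38 = -1395*38 = -53010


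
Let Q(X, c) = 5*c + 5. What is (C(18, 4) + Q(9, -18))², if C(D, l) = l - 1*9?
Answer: 8100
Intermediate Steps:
C(D, l) = -9 + l (C(D, l) = l - 9 = -9 + l)
Q(X, c) = 5 + 5*c
(C(18, 4) + Q(9, -18))² = ((-9 + 4) + (5 + 5*(-18)))² = (-5 + (5 - 90))² = (-5 - 85)² = (-90)² = 8100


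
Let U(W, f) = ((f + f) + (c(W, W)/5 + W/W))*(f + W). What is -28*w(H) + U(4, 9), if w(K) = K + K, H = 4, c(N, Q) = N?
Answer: 167/5 ≈ 33.400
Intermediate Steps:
w(K) = 2*K
U(W, f) = (W + f)*(1 + 2*f + W/5) (U(W, f) = ((f + f) + (W/5 + W/W))*(f + W) = (2*f + (W*(⅕) + 1))*(W + f) = (2*f + (W/5 + 1))*(W + f) = (2*f + (1 + W/5))*(W + f) = (1 + 2*f + W/5)*(W + f) = (W + f)*(1 + 2*f + W/5))
-28*w(H) + U(4, 9) = -56*4 + (4 + 9 + 2*9² + (⅕)*4² + (11/5)*4*9) = -28*8 + (4 + 9 + 2*81 + (⅕)*16 + 396/5) = -224 + (4 + 9 + 162 + 16/5 + 396/5) = -224 + 1287/5 = 167/5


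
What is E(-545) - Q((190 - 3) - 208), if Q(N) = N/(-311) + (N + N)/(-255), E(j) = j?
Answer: -14413214/26435 ≈ -545.23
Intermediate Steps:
Q(N) = -877*N/79305 (Q(N) = N*(-1/311) + (2*N)*(-1/255) = -N/311 - 2*N/255 = -877*N/79305)
E(-545) - Q((190 - 3) - 208) = -545 - (-877)*((190 - 3) - 208)/79305 = -545 - (-877)*(187 - 208)/79305 = -545 - (-877)*(-21)/79305 = -545 - 1*6139/26435 = -545 - 6139/26435 = -14413214/26435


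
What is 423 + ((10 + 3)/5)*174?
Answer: 4377/5 ≈ 875.40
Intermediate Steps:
423 + ((10 + 3)/5)*174 = 423 + ((⅕)*13)*174 = 423 + (13/5)*174 = 423 + 2262/5 = 4377/5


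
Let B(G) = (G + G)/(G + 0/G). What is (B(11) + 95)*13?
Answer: 1261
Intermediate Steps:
B(G) = 2 (B(G) = (2*G)/(G + 0) = (2*G)/G = 2)
(B(11) + 95)*13 = (2 + 95)*13 = 97*13 = 1261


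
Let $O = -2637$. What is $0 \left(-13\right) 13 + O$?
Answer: $-2637$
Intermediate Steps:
$0 \left(-13\right) 13 + O = 0 \left(-13\right) 13 - 2637 = 0 \cdot 13 - 2637 = 0 - 2637 = -2637$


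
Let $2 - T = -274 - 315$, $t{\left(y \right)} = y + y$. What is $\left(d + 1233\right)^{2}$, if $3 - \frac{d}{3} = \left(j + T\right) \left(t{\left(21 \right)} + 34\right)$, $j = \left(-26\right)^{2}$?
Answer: $82733317956$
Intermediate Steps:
$t{\left(y \right)} = 2 y$
$j = 676$
$T = 591$ ($T = 2 - \left(-274 - 315\right) = 2 - -589 = 2 + 589 = 591$)
$d = -288867$ ($d = 9 - 3 \left(676 + 591\right) \left(2 \cdot 21 + 34\right) = 9 - 3 \cdot 1267 \left(42 + 34\right) = 9 - 3 \cdot 1267 \cdot 76 = 9 - 288876 = -288867$)
$\left(d + 1233\right)^{2} = \left(-288867 + 1233\right)^{2} = \left(-287634\right)^{2} = 82733317956$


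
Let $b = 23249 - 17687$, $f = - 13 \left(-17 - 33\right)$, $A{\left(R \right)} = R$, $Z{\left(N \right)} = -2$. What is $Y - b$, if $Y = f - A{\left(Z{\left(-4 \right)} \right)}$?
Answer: $-4910$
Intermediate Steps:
$f = 650$ ($f = \left(-13\right) \left(-50\right) = 650$)
$b = 5562$ ($b = 23249 - 17687 = 5562$)
$Y = 652$ ($Y = 650 - -2 = 650 + 2 = 652$)
$Y - b = 652 - 5562 = -4910$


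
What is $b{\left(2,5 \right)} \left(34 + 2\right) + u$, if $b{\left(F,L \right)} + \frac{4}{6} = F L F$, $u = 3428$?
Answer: $4124$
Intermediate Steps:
$b{\left(F,L \right)} = - \frac{2}{3} + L F^{2}$ ($b{\left(F,L \right)} = - \frac{2}{3} + F L F = - \frac{2}{3} + L F^{2}$)
$b{\left(2,5 \right)} \left(34 + 2\right) + u = \left(- \frac{2}{3} + 5 \cdot 2^{2}\right) \left(34 + 2\right) + 3428 = \left(- \frac{2}{3} + 5 \cdot 4\right) 36 + 3428 = \left(- \frac{2}{3} + 20\right) 36 + 3428 = \frac{58}{3} \cdot 36 + 3428 = 696 + 3428 = 4124$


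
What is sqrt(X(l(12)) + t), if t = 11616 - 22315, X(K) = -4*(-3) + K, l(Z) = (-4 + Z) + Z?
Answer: I*sqrt(10667) ≈ 103.28*I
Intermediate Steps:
l(Z) = -4 + 2*Z
X(K) = 12 + K
t = -10699
sqrt(X(l(12)) + t) = sqrt((12 + (-4 + 2*12)) - 10699) = sqrt((12 + (-4 + 24)) - 10699) = sqrt((12 + 20) - 10699) = sqrt(32 - 10699) = sqrt(-10667) = I*sqrt(10667)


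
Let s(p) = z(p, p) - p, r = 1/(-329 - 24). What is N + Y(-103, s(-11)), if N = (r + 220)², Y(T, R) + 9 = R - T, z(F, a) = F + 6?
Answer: 6043381181/124609 ≈ 48499.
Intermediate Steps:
z(F, a) = 6 + F
r = -1/353 (r = 1/(-353) = -1/353 ≈ -0.0028329)
s(p) = 6 (s(p) = (6 + p) - p = 6)
Y(T, R) = -9 + R - T (Y(T, R) = -9 + (R - T) = -9 + R - T)
N = 6030920281/124609 (N = (-1/353 + 220)² = (77659/353)² = 6030920281/124609 ≈ 48399.)
N + Y(-103, s(-11)) = 6030920281/124609 + (-9 + 6 - 1*(-103)) = 6030920281/124609 + (-9 + 6 + 103) = 6030920281/124609 + 100 = 6043381181/124609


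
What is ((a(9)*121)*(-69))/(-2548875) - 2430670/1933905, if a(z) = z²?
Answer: -325842266387/328618807125 ≈ -0.99155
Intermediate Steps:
((a(9)*121)*(-69))/(-2548875) - 2430670/1933905 = ((9²*121)*(-69))/(-2548875) - 2430670/1933905 = ((81*121)*(-69))*(-1/2548875) - 2430670*1/1933905 = (9801*(-69))*(-1/2548875) - 486134/386781 = -676269*(-1/2548875) - 486134/386781 = 225423/849625 - 486134/386781 = -325842266387/328618807125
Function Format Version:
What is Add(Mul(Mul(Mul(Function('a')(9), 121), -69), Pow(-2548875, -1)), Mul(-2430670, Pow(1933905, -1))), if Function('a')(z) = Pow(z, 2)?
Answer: Rational(-325842266387, 328618807125) ≈ -0.99155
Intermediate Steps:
Add(Mul(Mul(Mul(Function('a')(9), 121), -69), Pow(-2548875, -1)), Mul(-2430670, Pow(1933905, -1))) = Add(Mul(Mul(Mul(Pow(9, 2), 121), -69), Pow(-2548875, -1)), Mul(-2430670, Pow(1933905, -1))) = Add(Mul(Mul(Mul(81, 121), -69), Rational(-1, 2548875)), Mul(-2430670, Rational(1, 1933905))) = Add(Mul(Mul(9801, -69), Rational(-1, 2548875)), Rational(-486134, 386781)) = Add(Mul(-676269, Rational(-1, 2548875)), Rational(-486134, 386781)) = Add(Rational(225423, 849625), Rational(-486134, 386781)) = Rational(-325842266387, 328618807125)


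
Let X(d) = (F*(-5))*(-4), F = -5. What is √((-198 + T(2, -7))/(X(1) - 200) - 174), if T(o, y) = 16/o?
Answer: I*√156030/30 ≈ 13.167*I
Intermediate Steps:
X(d) = -100 (X(d) = -5*(-5)*(-4) = 25*(-4) = -100)
√((-198 + T(2, -7))/(X(1) - 200) - 174) = √((-198 + 16/2)/(-100 - 200) - 174) = √((-198 + 16*(½))/(-300) - 174) = √((-198 + 8)*(-1/300) - 174) = √(-190*(-1/300) - 174) = √(19/30 - 174) = √(-5201/30) = I*√156030/30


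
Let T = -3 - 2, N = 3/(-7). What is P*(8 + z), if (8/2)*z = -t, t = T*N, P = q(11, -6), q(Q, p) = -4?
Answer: -209/7 ≈ -29.857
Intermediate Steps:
N = -3/7 (N = 3*(-⅐) = -3/7 ≈ -0.42857)
P = -4
T = -5
t = 15/7 (t = -5*(-3/7) = 15/7 ≈ 2.1429)
z = -15/28 (z = (-1*15/7)/4 = (¼)*(-15/7) = -15/28 ≈ -0.53571)
P*(8 + z) = -4*(8 - 15/28) = -4*209/28 = -209/7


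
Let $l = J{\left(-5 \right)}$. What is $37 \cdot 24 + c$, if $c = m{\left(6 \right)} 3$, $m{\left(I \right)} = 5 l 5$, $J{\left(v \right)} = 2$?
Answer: $1038$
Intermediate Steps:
$l = 2$
$m{\left(I \right)} = 50$ ($m{\left(I \right)} = 5 \cdot 2 \cdot 5 = 10 \cdot 5 = 50$)
$c = 150$ ($c = 50 \cdot 3 = 150$)
$37 \cdot 24 + c = 37 \cdot 24 + 150 = 888 + 150 = 1038$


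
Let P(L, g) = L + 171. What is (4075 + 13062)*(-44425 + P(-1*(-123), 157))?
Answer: -756272947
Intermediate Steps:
P(L, g) = 171 + L
(4075 + 13062)*(-44425 + P(-1*(-123), 157)) = (4075 + 13062)*(-44425 + (171 - 1*(-123))) = 17137*(-44425 + (171 + 123)) = 17137*(-44425 + 294) = 17137*(-44131) = -756272947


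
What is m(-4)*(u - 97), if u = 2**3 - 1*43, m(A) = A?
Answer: 528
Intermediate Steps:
u = -35 (u = 8 - 43 = -35)
m(-4)*(u - 97) = -4*(-35 - 97) = -4*(-132) = 528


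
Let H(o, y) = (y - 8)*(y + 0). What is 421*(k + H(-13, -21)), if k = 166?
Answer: 326275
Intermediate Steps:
H(o, y) = y*(-8 + y) (H(o, y) = (-8 + y)*y = y*(-8 + y))
421*(k + H(-13, -21)) = 421*(166 - 21*(-8 - 21)) = 421*(166 - 21*(-29)) = 421*(166 + 609) = 421*775 = 326275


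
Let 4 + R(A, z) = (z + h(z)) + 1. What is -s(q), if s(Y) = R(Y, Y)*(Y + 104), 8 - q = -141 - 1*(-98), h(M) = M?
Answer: -15345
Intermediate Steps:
q = 51 (q = 8 - (-141 - 1*(-98)) = 8 - (-141 + 98) = 8 - 1*(-43) = 8 + 43 = 51)
R(A, z) = -3 + 2*z (R(A, z) = -4 + ((z + z) + 1) = -4 + (2*z + 1) = -4 + (1 + 2*z) = -3 + 2*z)
s(Y) = (-3 + 2*Y)*(104 + Y) (s(Y) = (-3 + 2*Y)*(Y + 104) = (-3 + 2*Y)*(104 + Y))
-s(q) = -(-3 + 2*51)*(104 + 51) = -(-3 + 102)*155 = -99*155 = -1*15345 = -15345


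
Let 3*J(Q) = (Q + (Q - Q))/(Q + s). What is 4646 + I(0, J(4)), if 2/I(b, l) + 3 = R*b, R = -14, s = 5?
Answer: 13936/3 ≈ 4645.3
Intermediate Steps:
J(Q) = Q/(3*(5 + Q)) (J(Q) = ((Q + (Q - Q))/(Q + 5))/3 = ((Q + 0)/(5 + Q))/3 = (Q/(5 + Q))/3 = Q/(3*(5 + Q)))
I(b, l) = 2/(-3 - 14*b)
4646 + I(0, J(4)) = 4646 - 2/(3 + 14*0) = 4646 - 2/(3 + 0) = 4646 - 2/3 = 4646 - 2*⅓ = 4646 - ⅔ = 13936/3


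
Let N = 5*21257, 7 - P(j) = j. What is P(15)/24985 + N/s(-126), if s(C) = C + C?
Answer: -2655532741/6296220 ≈ -421.77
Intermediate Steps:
P(j) = 7 - j
s(C) = 2*C
N = 106285
P(15)/24985 + N/s(-126) = (7 - 1*15)/24985 + 106285/((2*(-126))) = (7 - 15)*(1/24985) + 106285/(-252) = -8*1/24985 + 106285*(-1/252) = -8/24985 - 106285/252 = -2655532741/6296220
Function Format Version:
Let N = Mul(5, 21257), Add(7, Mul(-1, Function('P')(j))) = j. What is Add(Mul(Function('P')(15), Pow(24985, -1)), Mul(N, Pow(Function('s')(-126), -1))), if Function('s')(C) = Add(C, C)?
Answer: Rational(-2655532741, 6296220) ≈ -421.77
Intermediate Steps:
Function('P')(j) = Add(7, Mul(-1, j))
Function('s')(C) = Mul(2, C)
N = 106285
Add(Mul(Function('P')(15), Pow(24985, -1)), Mul(N, Pow(Function('s')(-126), -1))) = Add(Mul(Add(7, Mul(-1, 15)), Pow(24985, -1)), Mul(106285, Pow(Mul(2, -126), -1))) = Add(Mul(Add(7, -15), Rational(1, 24985)), Mul(106285, Pow(-252, -1))) = Add(Mul(-8, Rational(1, 24985)), Mul(106285, Rational(-1, 252))) = Add(Rational(-8, 24985), Rational(-106285, 252)) = Rational(-2655532741, 6296220)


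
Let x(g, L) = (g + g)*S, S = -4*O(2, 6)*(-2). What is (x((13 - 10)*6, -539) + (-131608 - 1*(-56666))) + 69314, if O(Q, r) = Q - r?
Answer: -6780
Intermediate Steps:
S = -32 (S = -4*(2 - 1*6)*(-2) = -4*(2 - 6)*(-2) = -4*(-4)*(-2) = 16*(-2) = -32)
x(g, L) = -64*g (x(g, L) = (g + g)*(-32) = (2*g)*(-32) = -64*g)
(x((13 - 10)*6, -539) + (-131608 - 1*(-56666))) + 69314 = (-64*(13 - 10)*6 + (-131608 - 1*(-56666))) + 69314 = (-192*6 + (-131608 + 56666)) + 69314 = (-64*18 - 74942) + 69314 = (-1152 - 74942) + 69314 = -76094 + 69314 = -6780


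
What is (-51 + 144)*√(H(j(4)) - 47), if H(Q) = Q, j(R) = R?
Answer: 93*I*√43 ≈ 609.84*I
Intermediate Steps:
(-51 + 144)*√(H(j(4)) - 47) = (-51 + 144)*√(4 - 47) = 93*√(-43) = 93*(I*√43) = 93*I*√43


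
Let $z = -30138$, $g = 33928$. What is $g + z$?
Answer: $3790$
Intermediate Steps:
$g + z = 33928 - 30138 = 3790$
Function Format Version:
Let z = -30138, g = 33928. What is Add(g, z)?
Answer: 3790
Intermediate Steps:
Add(g, z) = Add(33928, -30138) = 3790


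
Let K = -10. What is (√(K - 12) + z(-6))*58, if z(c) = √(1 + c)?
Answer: 58*I*(√5 + √22) ≈ 401.74*I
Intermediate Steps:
(√(K - 12) + z(-6))*58 = (√(-10 - 12) + √(1 - 6))*58 = (√(-22) + √(-5))*58 = (I*√22 + I*√5)*58 = (I*√5 + I*√22)*58 = 58*I*√5 + 58*I*√22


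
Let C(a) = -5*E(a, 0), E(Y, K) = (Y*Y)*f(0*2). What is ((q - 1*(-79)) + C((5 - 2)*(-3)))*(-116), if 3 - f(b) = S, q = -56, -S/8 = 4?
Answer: 1641632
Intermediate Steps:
S = -32 (S = -8*4 = -32)
f(b) = 35 (f(b) = 3 - 1*(-32) = 3 + 32 = 35)
E(Y, K) = 35*Y² (E(Y, K) = (Y*Y)*35 = Y²*35 = 35*Y²)
C(a) = -175*a²
((q - 1*(-79)) + C((5 - 2)*(-3)))*(-116) = ((-56 - 1*(-79)) - 175*9*(5 - 2)²)*(-116) = ((-56 + 79) - 175*(3*(-3))²)*(-116) = (23 - 175*(-9)²)*(-116) = (23 - 175*81)*(-116) = (23 - 14175)*(-116) = -14152*(-116) = 1641632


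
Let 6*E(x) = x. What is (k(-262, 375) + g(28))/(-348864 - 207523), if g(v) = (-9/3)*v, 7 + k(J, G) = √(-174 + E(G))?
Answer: 7/42799 - I*√446/1112774 ≈ 0.00016356 - 1.8978e-5*I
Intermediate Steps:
E(x) = x/6
k(J, G) = -7 + √(-174 + G/6)
g(v) = -3*v (g(v) = ((⅓)*(-9))*v = -3*v)
(k(-262, 375) + g(28))/(-348864 - 207523) = ((-7 + √(-6264 + 6*375)/6) - 3*28)/(-348864 - 207523) = ((-7 + √(-6264 + 2250)/6) - 84)/(-556387) = ((-7 + √(-4014)/6) - 84)*(-1/556387) = ((-7 + (3*I*√446)/6) - 84)*(-1/556387) = ((-7 + I*√446/2) - 84)*(-1/556387) = (-91 + I*√446/2)*(-1/556387) = 7/42799 - I*√446/1112774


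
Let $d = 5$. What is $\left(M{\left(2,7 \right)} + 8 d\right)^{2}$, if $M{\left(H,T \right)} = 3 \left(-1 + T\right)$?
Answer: $3364$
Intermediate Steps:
$M{\left(H,T \right)} = -3 + 3 T$
$\left(M{\left(2,7 \right)} + 8 d\right)^{2} = \left(\left(-3 + 3 \cdot 7\right) + 8 \cdot 5\right)^{2} = \left(\left(-3 + 21\right) + 40\right)^{2} = \left(18 + 40\right)^{2} = 58^{2} = 3364$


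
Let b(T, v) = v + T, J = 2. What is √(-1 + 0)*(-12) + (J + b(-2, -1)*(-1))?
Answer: 5 - 12*I ≈ 5.0 - 12.0*I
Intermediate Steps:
b(T, v) = T + v
√(-1 + 0)*(-12) + (J + b(-2, -1)*(-1)) = √(-1 + 0)*(-12) + (2 + (-2 - 1)*(-1)) = √(-1)*(-12) + (2 - 3*(-1)) = I*(-12) + (2 + 3) = -12*I + 5 = 5 - 12*I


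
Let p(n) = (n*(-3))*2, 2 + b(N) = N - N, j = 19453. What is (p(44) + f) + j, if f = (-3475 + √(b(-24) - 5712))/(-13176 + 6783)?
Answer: 122678752/6393 - I*√5714/6393 ≈ 19190.0 - 0.011824*I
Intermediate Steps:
b(N) = -2 (b(N) = -2 + (N - N) = -2 + 0 = -2)
p(n) = -6*n (p(n) = -3*n*2 = -6*n)
f = 3475/6393 - I*√5714/6393 (f = (-3475 + √(-2 - 5712))/(-13176 + 6783) = (-3475 + √(-5714))/(-6393) = (-3475 + I*√5714)*(-1/6393) = 3475/6393 - I*√5714/6393 ≈ 0.54356 - 0.011824*I)
(p(44) + f) + j = (-6*44 + (3475/6393 - I*√5714/6393)) + 19453 = (-264 + (3475/6393 - I*√5714/6393)) + 19453 = (-1684277/6393 - I*√5714/6393) + 19453 = 122678752/6393 - I*√5714/6393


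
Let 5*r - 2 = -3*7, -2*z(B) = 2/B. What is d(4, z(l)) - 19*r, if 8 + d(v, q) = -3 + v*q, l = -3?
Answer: 938/15 ≈ 62.533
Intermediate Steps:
z(B) = -1/B
d(v, q) = -11 + q*v (d(v, q) = -8 + (-3 + v*q) = -8 + (-3 + q*v) = -11 + q*v)
r = -19/5 (r = ⅖ + (-3*7)/5 = ⅖ + (⅕)*(-21) = ⅖ - 21/5 = -19/5 ≈ -3.8000)
d(4, z(l)) - 19*r = (-11 - 1/(-3)*4) - 19*(-19/5) = (-11 - 1*(-⅓)*4) + 361/5 = (-11 + (⅓)*4) + 361/5 = (-11 + 4/3) + 361/5 = -29/3 + 361/5 = 938/15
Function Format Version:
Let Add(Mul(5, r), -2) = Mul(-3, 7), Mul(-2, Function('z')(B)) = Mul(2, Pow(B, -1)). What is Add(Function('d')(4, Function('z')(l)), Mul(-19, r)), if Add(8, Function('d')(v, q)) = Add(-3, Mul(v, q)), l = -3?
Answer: Rational(938, 15) ≈ 62.533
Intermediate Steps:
Function('z')(B) = Mul(-1, Pow(B, -1)) (Function('z')(B) = Mul(Rational(-1, 2), Mul(2, Pow(B, -1))) = Mul(-1, Pow(B, -1)))
Function('d')(v, q) = Add(-11, Mul(q, v)) (Function('d')(v, q) = Add(-8, Add(-3, Mul(v, q))) = Add(-8, Add(-3, Mul(q, v))) = Add(-11, Mul(q, v)))
r = Rational(-19, 5) (r = Add(Rational(2, 5), Mul(Rational(1, 5), Mul(-3, 7))) = Add(Rational(2, 5), Mul(Rational(1, 5), -21)) = Add(Rational(2, 5), Rational(-21, 5)) = Rational(-19, 5) ≈ -3.8000)
Add(Function('d')(4, Function('z')(l)), Mul(-19, r)) = Add(Add(-11, Mul(Mul(-1, Pow(-3, -1)), 4)), Mul(-19, Rational(-19, 5))) = Add(Add(-11, Mul(Mul(-1, Rational(-1, 3)), 4)), Rational(361, 5)) = Add(Add(-11, Mul(Rational(1, 3), 4)), Rational(361, 5)) = Add(Add(-11, Rational(4, 3)), Rational(361, 5)) = Add(Rational(-29, 3), Rational(361, 5)) = Rational(938, 15)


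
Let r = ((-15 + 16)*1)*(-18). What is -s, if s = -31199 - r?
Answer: 31181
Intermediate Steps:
r = -18 (r = (1*1)*(-18) = 1*(-18) = -18)
s = -31181 (s = -31199 - 1*(-18) = -31199 + 18 = -31181)
-s = -1*(-31181) = 31181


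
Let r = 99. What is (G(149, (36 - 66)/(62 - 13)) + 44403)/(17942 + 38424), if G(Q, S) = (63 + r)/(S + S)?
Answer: 442707/563660 ≈ 0.78541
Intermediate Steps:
G(Q, S) = 81/S (G(Q, S) = (63 + 99)/(S + S) = 162/((2*S)) = 162*(1/(2*S)) = 81/S)
(G(149, (36 - 66)/(62 - 13)) + 44403)/(17942 + 38424) = (81/(((36 - 66)/(62 - 13))) + 44403)/(17942 + 38424) = (81/((-30/49)) + 44403)/56366 = (81/((-30*1/49)) + 44403)*(1/56366) = (81/(-30/49) + 44403)*(1/56366) = (81*(-49/30) + 44403)*(1/56366) = (-1323/10 + 44403)*(1/56366) = (442707/10)*(1/56366) = 442707/563660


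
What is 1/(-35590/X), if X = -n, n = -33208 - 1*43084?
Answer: -38146/17795 ≈ -2.1436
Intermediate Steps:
n = -76292 (n = -33208 - 43084 = -76292)
X = 76292 (X = -1*(-76292) = 76292)
1/(-35590/X) = 1/(-35590/76292) = 1/(-35590*1/76292) = 1/(-17795/38146) = -38146/17795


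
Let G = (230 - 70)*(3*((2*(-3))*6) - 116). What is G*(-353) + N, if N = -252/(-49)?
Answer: 88560676/7 ≈ 1.2652e+7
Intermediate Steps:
N = 36/7 (N = -252*(-1/49) = 36/7 ≈ 5.1429)
G = -35840 (G = 160*(3*(-6*6) - 116) = 160*(3*(-36) - 116) = 160*(-108 - 116) = 160*(-224) = -35840)
G*(-353) + N = -35840*(-353) + 36/7 = 12651520 + 36/7 = 88560676/7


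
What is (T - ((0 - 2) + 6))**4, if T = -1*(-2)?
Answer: 16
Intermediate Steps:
T = 2
(T - ((0 - 2) + 6))**4 = (2 - ((0 - 2) + 6))**4 = (2 - (-2 + 6))**4 = (2 - 1*4)**4 = (2 - 4)**4 = (-2)**4 = 16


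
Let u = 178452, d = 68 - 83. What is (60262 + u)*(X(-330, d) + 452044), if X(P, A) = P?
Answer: 107830455796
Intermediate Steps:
d = -15
(60262 + u)*(X(-330, d) + 452044) = (60262 + 178452)*(-330 + 452044) = 238714*451714 = 107830455796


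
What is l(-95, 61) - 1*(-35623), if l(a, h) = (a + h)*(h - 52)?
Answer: 35317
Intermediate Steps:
l(a, h) = (-52 + h)*(a + h) (l(a, h) = (a + h)*(-52 + h) = (-52 + h)*(a + h))
l(-95, 61) - 1*(-35623) = (61² - 52*(-95) - 52*61 - 95*61) - 1*(-35623) = (3721 + 4940 - 3172 - 5795) + 35623 = -306 + 35623 = 35317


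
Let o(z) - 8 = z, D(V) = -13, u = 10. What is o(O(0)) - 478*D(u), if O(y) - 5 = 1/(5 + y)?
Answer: 31136/5 ≈ 6227.2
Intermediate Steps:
O(y) = 5 + 1/(5 + y)
o(z) = 8 + z
o(O(0)) - 478*D(u) = (8 + (26 + 5*0)/(5 + 0)) - 478*(-13) = (8 + (26 + 0)/5) + 6214 = (8 + (⅕)*26) + 6214 = (8 + 26/5) + 6214 = 66/5 + 6214 = 31136/5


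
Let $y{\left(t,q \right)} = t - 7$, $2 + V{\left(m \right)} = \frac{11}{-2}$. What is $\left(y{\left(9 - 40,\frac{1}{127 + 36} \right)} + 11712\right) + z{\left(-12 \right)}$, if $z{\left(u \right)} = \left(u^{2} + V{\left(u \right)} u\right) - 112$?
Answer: $11796$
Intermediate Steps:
$V{\left(m \right)} = - \frac{15}{2}$ ($V{\left(m \right)} = -2 + \frac{11}{-2} = -2 + 11 \left(- \frac{1}{2}\right) = -2 - \frac{11}{2} = - \frac{15}{2}$)
$y{\left(t,q \right)} = -7 + t$
$z{\left(u \right)} = -112 + u^{2} - \frac{15 u}{2}$ ($z{\left(u \right)} = \left(u^{2} - \frac{15 u}{2}\right) - 112 = -112 + u^{2} - \frac{15 u}{2}$)
$\left(y{\left(9 - 40,\frac{1}{127 + 36} \right)} + 11712\right) + z{\left(-12 \right)} = \left(\left(-7 + \left(9 - 40\right)\right) + 11712\right) - \left(22 - 144\right) = \left(\left(-7 + \left(9 - 40\right)\right) + 11712\right) + \left(-112 + 144 + 90\right) = \left(\left(-7 - 31\right) + 11712\right) + 122 = \left(-38 + 11712\right) + 122 = 11674 + 122 = 11796$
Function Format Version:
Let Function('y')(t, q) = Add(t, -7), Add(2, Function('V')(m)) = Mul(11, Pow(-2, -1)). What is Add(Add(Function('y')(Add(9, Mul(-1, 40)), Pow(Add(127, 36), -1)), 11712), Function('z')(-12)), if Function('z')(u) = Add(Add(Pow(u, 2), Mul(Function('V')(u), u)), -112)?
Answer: 11796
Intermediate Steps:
Function('V')(m) = Rational(-15, 2) (Function('V')(m) = Add(-2, Mul(11, Pow(-2, -1))) = Add(-2, Mul(11, Rational(-1, 2))) = Add(-2, Rational(-11, 2)) = Rational(-15, 2))
Function('y')(t, q) = Add(-7, t)
Function('z')(u) = Add(-112, Pow(u, 2), Mul(Rational(-15, 2), u)) (Function('z')(u) = Add(Add(Pow(u, 2), Mul(Rational(-15, 2), u)), -112) = Add(-112, Pow(u, 2), Mul(Rational(-15, 2), u)))
Add(Add(Function('y')(Add(9, Mul(-1, 40)), Pow(Add(127, 36), -1)), 11712), Function('z')(-12)) = Add(Add(Add(-7, Add(9, Mul(-1, 40))), 11712), Add(-112, Pow(-12, 2), Mul(Rational(-15, 2), -12))) = Add(Add(Add(-7, Add(9, -40)), 11712), Add(-112, 144, 90)) = Add(Add(Add(-7, -31), 11712), 122) = Add(Add(-38, 11712), 122) = Add(11674, 122) = 11796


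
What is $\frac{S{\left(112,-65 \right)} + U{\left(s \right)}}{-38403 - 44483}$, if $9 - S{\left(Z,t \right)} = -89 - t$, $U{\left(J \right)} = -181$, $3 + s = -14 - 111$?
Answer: $\frac{74}{41443} \approx 0.0017856$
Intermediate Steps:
$s = -128$ ($s = -3 - 125 = -128$)
$S{\left(Z,t \right)} = 98 + t$ ($S{\left(Z,t \right)} = 9 - \left(-89 - t\right) = 9 + \left(89 + t\right) = 98 + t$)
$\frac{S{\left(112,-65 \right)} + U{\left(s \right)}}{-38403 - 44483} = \frac{\left(98 - 65\right) - 181}{-38403 - 44483} = \frac{33 - 181}{-82886} = \left(-148\right) \left(- \frac{1}{82886}\right) = \frac{74}{41443}$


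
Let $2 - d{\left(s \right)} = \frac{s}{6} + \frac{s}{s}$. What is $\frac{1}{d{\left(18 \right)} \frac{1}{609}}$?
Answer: $- \frac{609}{2} \approx -304.5$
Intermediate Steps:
$d{\left(s \right)} = 1 - \frac{s}{6}$ ($d{\left(s \right)} = 2 - \left(\frac{s}{6} + \frac{s}{s}\right) = 2 - \left(s \frac{1}{6} + 1\right) = 2 - \left(\frac{s}{6} + 1\right) = 2 - \left(1 + \frac{s}{6}\right) = 1 - \frac{s}{6}$)
$\frac{1}{d{\left(18 \right)} \frac{1}{609}} = \frac{1}{\left(1 - 3\right) \frac{1}{609}} = \frac{1}{\left(-2\right) \frac{1}{609}} = \frac{1}{- \frac{2}{609}} = - \frac{609}{2}$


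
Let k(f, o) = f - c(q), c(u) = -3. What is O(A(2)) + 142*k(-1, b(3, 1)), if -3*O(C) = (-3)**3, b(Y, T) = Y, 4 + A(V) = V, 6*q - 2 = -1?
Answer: 293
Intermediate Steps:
q = 1/6 (q = 1/3 + (1/6)*(-1) = 1/3 - 1/6 = 1/6 ≈ 0.16667)
A(V) = -4 + V
O(C) = 9 (O(C) = -1/3*(-3)**3 = -1/3*(-27) = 9)
k(f, o) = 3 + f (k(f, o) = f - 1*(-3) = f + 3 = 3 + f)
O(A(2)) + 142*k(-1, b(3, 1)) = 9 + 142*(3 - 1) = 9 + 142*2 = 9 + 284 = 293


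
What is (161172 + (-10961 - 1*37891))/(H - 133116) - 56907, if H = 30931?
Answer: -1163030823/20437 ≈ -56908.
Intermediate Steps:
(161172 + (-10961 - 1*37891))/(H - 133116) - 56907 = (161172 + (-10961 - 1*37891))/(30931 - 133116) - 56907 = (161172 + (-10961 - 37891))/(-102185) - 56907 = (161172 - 48852)*(-1/102185) - 56907 = 112320*(-1/102185) - 56907 = -22464/20437 - 56907 = -1163030823/20437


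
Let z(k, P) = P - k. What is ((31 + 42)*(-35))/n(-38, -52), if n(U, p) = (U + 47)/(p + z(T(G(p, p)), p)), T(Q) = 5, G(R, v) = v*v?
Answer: 278495/9 ≈ 30944.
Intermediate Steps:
G(R, v) = v²
n(U, p) = (47 + U)/(-5 + 2*p) (n(U, p) = (U + 47)/(p + (p - 1*5)) = (47 + U)/(p + (p - 5)) = (47 + U)/(p + (-5 + p)) = (47 + U)/(-5 + 2*p))
((31 + 42)*(-35))/n(-38, -52) = ((31 + 42)*(-35))/(((47 - 38)/(-5 + 2*(-52)))) = (73*(-35))/((9/(-5 - 104))) = -2555/(9/(-109)) = -2555/((-1/109*9)) = -2555/(-9/109) = -2555*(-109/9) = 278495/9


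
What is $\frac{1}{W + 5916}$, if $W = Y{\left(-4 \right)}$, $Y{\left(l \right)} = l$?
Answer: $\frac{1}{5912} \approx 0.00016915$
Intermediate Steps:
$W = -4$
$\frac{1}{W + 5916} = \frac{1}{-4 + 5916} = \frac{1}{5912}$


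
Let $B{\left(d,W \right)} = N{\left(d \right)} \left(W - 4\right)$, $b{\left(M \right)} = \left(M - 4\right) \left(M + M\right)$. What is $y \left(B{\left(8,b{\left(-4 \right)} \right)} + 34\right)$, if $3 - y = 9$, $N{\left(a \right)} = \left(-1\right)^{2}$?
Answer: $-564$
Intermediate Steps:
$N{\left(a \right)} = 1$
$b{\left(M \right)} = 2 M \left(-4 + M\right)$ ($b{\left(M \right)} = \left(-4 + M\right) 2 M = 2 M \left(-4 + M\right)$)
$y = -6$ ($y = 3 - 9 = -6$)
$B{\left(d,W \right)} = -4 + W$ ($B{\left(d,W \right)} = 1 \left(W - 4\right) = 1 \left(-4 + W\right) = -4 + W$)
$y \left(B{\left(8,b{\left(-4 \right)} \right)} + 34\right) = - 6 \left(\left(-4 + 2 \left(-4\right) \left(-4 - 4\right)\right) + 34\right) = - 6 \left(\left(-4 + 2 \left(-4\right) \left(-8\right)\right) + 34\right) = - 6 \left(\left(-4 + 64\right) + 34\right) = - 6 \left(60 + 34\right) = \left(-6\right) 94 = -564$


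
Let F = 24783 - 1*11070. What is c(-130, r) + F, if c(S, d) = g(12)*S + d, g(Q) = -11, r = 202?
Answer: 15345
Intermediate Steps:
c(S, d) = d - 11*S (c(S, d) = -11*S + d = d - 11*S)
F = 13713 (F = 24783 - 11070 = 13713)
c(-130, r) + F = (202 - 11*(-130)) + 13713 = (202 + 1430) + 13713 = 1632 + 13713 = 15345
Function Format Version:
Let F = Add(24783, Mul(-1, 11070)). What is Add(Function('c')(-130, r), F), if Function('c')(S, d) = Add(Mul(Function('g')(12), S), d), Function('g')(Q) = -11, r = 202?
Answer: 15345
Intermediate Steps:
Function('c')(S, d) = Add(d, Mul(-11, S)) (Function('c')(S, d) = Add(Mul(-11, S), d) = Add(d, Mul(-11, S)))
F = 13713 (F = Add(24783, -11070) = 13713)
Add(Function('c')(-130, r), F) = Add(Add(202, Mul(-11, -130)), 13713) = Add(Add(202, 1430), 13713) = Add(1632, 13713) = 15345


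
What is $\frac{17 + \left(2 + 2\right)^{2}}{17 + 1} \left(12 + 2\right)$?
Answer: $\frac{77}{3} \approx 25.667$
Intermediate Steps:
$\frac{17 + \left(2 + 2\right)^{2}}{17 + 1} \left(12 + 2\right) = \frac{17 + 4^{2}}{18} \cdot 14 = \left(17 + 16\right) \frac{1}{18} \cdot 14 = 33 \cdot \frac{1}{18} \cdot 14 = \frac{11}{6} \cdot 14 = \frac{77}{3}$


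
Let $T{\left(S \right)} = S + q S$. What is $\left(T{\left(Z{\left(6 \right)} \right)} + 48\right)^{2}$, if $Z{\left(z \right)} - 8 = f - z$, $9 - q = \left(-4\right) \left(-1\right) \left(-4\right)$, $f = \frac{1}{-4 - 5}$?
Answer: $\frac{763876}{81} \approx 9430.6$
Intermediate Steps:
$f = - \frac{1}{9}$ ($f = \frac{1}{-9} = - \frac{1}{9} \approx -0.11111$)
$q = 25$ ($q = 9 - \left(-4\right) \left(-1\right) \left(-4\right) = 9 - 4 \left(-4\right) = 9 - -16 = 9 + 16 = 25$)
$Z{\left(z \right)} = \frac{71}{9} - z$ ($Z{\left(z \right)} = 8 - \left(\frac{1}{9} + z\right) = \frac{71}{9} - z$)
$T{\left(S \right)} = 26 S$ ($T{\left(S \right)} = S + 25 S = 26 S$)
$\left(T{\left(Z{\left(6 \right)} \right)} + 48\right)^{2} = \left(26 \left(\frac{71}{9} - 6\right) + 48\right)^{2} = \left(26 \cdot \frac{17}{9} + 48\right)^{2} = \left(\frac{442}{9} + 48\right)^{2} = \left(\frac{874}{9}\right)^{2} = \frac{763876}{81}$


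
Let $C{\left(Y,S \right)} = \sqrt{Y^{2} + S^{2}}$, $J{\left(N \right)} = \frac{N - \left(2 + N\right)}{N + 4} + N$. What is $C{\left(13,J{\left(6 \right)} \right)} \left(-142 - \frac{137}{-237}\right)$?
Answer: $- \frac{33517 \sqrt{5066}}{1185} \approx -2013.2$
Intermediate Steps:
$J{\left(N \right)} = N - \frac{2}{4 + N}$ ($J{\left(N \right)} = - \frac{2}{4 + N} + N = N - \frac{2}{4 + N}$)
$C{\left(Y,S \right)} = \sqrt{S^{2} + Y^{2}}$
$C{\left(13,J{\left(6 \right)} \right)} \left(-142 - \frac{137}{-237}\right) = \sqrt{\left(\frac{-2 + 6^{2} + 4 \cdot 6}{4 + 6}\right)^{2} + 13^{2}} \left(-142 - \frac{137}{-237}\right) = \sqrt{\left(\frac{-2 + 36 + 24}{10}\right)^{2} + 169} \left(-142 - - \frac{137}{237}\right) = \sqrt{\left(\frac{1}{10} \cdot 58\right)^{2} + 169} \left(-142 + \frac{137}{237}\right) = \sqrt{\left(\frac{29}{5}\right)^{2} + 169} \left(- \frac{33517}{237}\right) = \sqrt{\frac{841}{25} + 169} \left(- \frac{33517}{237}\right) = \sqrt{\frac{5066}{25}} \left(- \frac{33517}{237}\right) = \frac{\sqrt{5066}}{5} \left(- \frac{33517}{237}\right) = - \frac{33517 \sqrt{5066}}{1185}$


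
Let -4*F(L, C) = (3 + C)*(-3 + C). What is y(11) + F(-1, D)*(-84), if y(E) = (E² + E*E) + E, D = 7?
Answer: 1093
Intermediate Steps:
F(L, C) = -(-3 + C)*(3 + C)/4 (F(L, C) = -(3 + C)*(-3 + C)/4 = -(-3 + C)*(3 + C)/4)
y(E) = E + 2*E² (y(E) = (E² + E²) + E = 2*E² + E = E + 2*E²)
y(11) + F(-1, D)*(-84) = 11*(1 + 2*11) + (9/4 - ¼*7²)*(-84) = 11*(1 + 22) + (9/4 - ¼*49)*(-84) = 11*23 + (9/4 - 49/4)*(-84) = 253 - 10*(-84) = 253 + 840 = 1093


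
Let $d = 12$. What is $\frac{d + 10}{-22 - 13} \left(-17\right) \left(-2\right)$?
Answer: $- \frac{748}{35} \approx -21.371$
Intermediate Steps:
$\frac{d + 10}{-22 - 13} \left(-17\right) \left(-2\right) = \frac{12 + 10}{-22 - 13} \left(-17\right) \left(-2\right) = \frac{22}{-35} \left(-17\right) \left(-2\right) = 22 \left(- \frac{1}{35}\right) \left(-17\right) \left(-2\right) = \left(- \frac{22}{35}\right) \left(-17\right) \left(-2\right) = \frac{374}{35} \left(-2\right) = - \frac{748}{35}$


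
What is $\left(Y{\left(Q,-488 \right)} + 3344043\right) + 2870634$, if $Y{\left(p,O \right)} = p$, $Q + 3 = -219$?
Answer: $6214455$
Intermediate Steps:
$Q = -222$ ($Q = -3 - 219 = -222$)
$\left(Y{\left(Q,-488 \right)} + 3344043\right) + 2870634 = \left(-222 + 3344043\right) + 2870634 = 3343821 + 2870634 = 6214455$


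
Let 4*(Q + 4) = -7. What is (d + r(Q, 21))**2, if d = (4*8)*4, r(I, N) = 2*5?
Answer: 19044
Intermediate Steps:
Q = -23/4 (Q = -4 + (1/4)*(-7) = -4 - 7/4 = -23/4 ≈ -5.7500)
r(I, N) = 10
d = 128 (d = 32*4 = 128)
(d + r(Q, 21))**2 = (128 + 10)**2 = 138**2 = 19044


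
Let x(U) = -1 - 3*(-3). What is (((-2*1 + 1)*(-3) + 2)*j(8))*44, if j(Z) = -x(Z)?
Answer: -1760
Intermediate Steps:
x(U) = 8 (x(U) = -1 + 9 = 8)
j(Z) = -8 (j(Z) = -1*8 = -8)
(((-2*1 + 1)*(-3) + 2)*j(8))*44 = (((-2*1 + 1)*(-3) + 2)*(-8))*44 = (((-2 + 1)*(-3) + 2)*(-8))*44 = ((-1*(-3) + 2)*(-8))*44 = ((3 + 2)*(-8))*44 = (5*(-8))*44 = -40*44 = -1760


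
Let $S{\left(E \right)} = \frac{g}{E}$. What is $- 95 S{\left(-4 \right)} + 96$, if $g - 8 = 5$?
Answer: $\frac{1619}{4} \approx 404.75$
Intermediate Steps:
$g = 13$ ($g = 8 + 5 = 13$)
$S{\left(E \right)} = \frac{13}{E}$
$- 95 S{\left(-4 \right)} + 96 = - 95 \frac{13}{-4} + 96 = - 95 \cdot 13 \left(- \frac{1}{4}\right) + 96 = \left(-95\right) \left(- \frac{13}{4}\right) + 96 = \frac{1235}{4} + 96 = \frac{1619}{4}$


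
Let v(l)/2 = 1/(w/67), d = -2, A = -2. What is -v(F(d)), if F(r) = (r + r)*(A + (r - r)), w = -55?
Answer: 134/55 ≈ 2.4364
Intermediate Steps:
F(r) = -4*r (F(r) = (r + r)*(-2 + (r - r)) = (2*r)*(-2 + 0) = (2*r)*(-2) = -4*r)
v(l) = -134/55 (v(l) = 2/((-55/67)) = 2/((-55*1/67)) = 2/(-55/67) = 2*(-67/55) = -134/55)
-v(F(d)) = -1*(-134/55) = 134/55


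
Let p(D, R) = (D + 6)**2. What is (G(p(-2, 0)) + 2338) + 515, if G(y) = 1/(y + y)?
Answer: 91297/32 ≈ 2853.0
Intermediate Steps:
p(D, R) = (6 + D)**2
G(y) = 1/(2*y)
(G(p(-2, 0)) + 2338) + 515 = (1/(2*((6 - 2)**2)) + 2338) + 515 = (1/(2*(4**2)) + 2338) + 515 = ((1/2)/16 + 2338) + 515 = ((1/2)*(1/16) + 2338) + 515 = (1/32 + 2338) + 515 = 74817/32 + 515 = 91297/32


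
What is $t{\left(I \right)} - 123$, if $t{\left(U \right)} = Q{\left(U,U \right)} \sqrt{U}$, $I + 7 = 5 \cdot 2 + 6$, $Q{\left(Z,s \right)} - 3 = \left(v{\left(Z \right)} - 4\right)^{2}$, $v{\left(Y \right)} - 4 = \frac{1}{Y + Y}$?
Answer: $- \frac{12311}{108} \approx -113.99$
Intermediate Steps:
$v{\left(Y \right)} = 4 + \frac{1}{2 Y}$ ($v{\left(Y \right)} = 4 + \frac{1}{Y + Y} = 4 + \frac{1}{2 Y}$)
$Q{\left(Z,s \right)} = 3 + \frac{1}{4 Z^{2}}$ ($Q{\left(Z,s \right)} = 3 + \left(\left(4 + \frac{1}{2 Z}\right) - 4\right)^{2} = 3 + \left(\frac{1}{2 Z}\right)^{2} = 3 + \frac{1}{4 Z^{2}}$)
$I = 9$ ($I = -7 + \left(5 \cdot 2 + 6\right) = -7 + \left(10 + 6\right) = -7 + 16 = 9$)
$t{\left(U \right)} = \sqrt{U} \left(3 + \frac{1}{4 U^{2}}\right)$ ($t{\left(U \right)} = \left(3 + \frac{1}{4 U^{2}}\right) \sqrt{U} = \sqrt{U} \left(3 + \frac{1}{4 U^{2}}\right)$)
$t{\left(I \right)} - 123 = \frac{1 + 12 \cdot 9^{2}}{4 \cdot 27} - 123 = \frac{1}{4} \cdot \frac{1}{27} \left(1 + 12 \cdot 81\right) - 123 = \frac{1}{4} \cdot \frac{1}{27} \left(1 + 972\right) - 123 = \frac{1}{4} \cdot \frac{1}{27} \cdot 973 - 123 = \frac{973}{108} - 123 = - \frac{12311}{108}$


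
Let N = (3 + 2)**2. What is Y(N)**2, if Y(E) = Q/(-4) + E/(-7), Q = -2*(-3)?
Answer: 5041/196 ≈ 25.719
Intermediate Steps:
Q = 6
N = 25 (N = 5**2 = 25)
Y(E) = -3/2 - E/7 (Y(E) = 6/(-4) + E/(-7) = 6*(-1/4) + E*(-1/7) = -3/2 - E/7)
Y(N)**2 = (-3/2 - 1/7*25)**2 = (-3/2 - 25/7)**2 = (-71/14)**2 = 5041/196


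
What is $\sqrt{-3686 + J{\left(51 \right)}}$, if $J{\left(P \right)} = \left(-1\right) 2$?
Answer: $2 i \sqrt{922} \approx 60.729 i$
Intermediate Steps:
$J{\left(P \right)} = -2$
$\sqrt{-3686 + J{\left(51 \right)}} = \sqrt{-3686 - 2} = \sqrt{-3688} = 2 i \sqrt{922}$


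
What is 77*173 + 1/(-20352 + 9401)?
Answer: 145878270/10951 ≈ 13321.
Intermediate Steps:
77*173 + 1/(-20352 + 9401) = 13321 + 1/(-10951) = 13321 - 1/10951 = 145878270/10951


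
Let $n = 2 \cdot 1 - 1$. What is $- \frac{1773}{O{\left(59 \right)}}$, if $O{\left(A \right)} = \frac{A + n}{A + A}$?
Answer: $- \frac{34869}{10} \approx -3486.9$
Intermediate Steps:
$n = 1$ ($n = 2 - 1 = 1$)
$O{\left(A \right)} = \frac{1 + A}{2 A}$ ($O{\left(A \right)} = \frac{A + 1}{A + A} = \frac{1 + A}{2 A}$)
$- \frac{1773}{O{\left(59 \right)}} = - \frac{1773}{\frac{1}{2} \cdot \frac{1}{59} \left(1 + 59\right)} = - \frac{1773}{\frac{1}{2} \cdot \frac{1}{59} \cdot 60} = - \frac{1773}{\frac{30}{59}} = \left(-1773\right) \frac{59}{30} = - \frac{34869}{10}$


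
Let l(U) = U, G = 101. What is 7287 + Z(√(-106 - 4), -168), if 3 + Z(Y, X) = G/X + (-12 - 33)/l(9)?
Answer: 1222771/168 ≈ 7278.4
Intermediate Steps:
Z(Y, X) = -8 + 101/X (Z(Y, X) = -3 + (101/X + (-12 - 33)/9) = -3 + (101/X - 45*⅑) = -3 + (101/X - 5) = -3 + (-5 + 101/X) = -8 + 101/X)
7287 + Z(√(-106 - 4), -168) = 7287 + (-8 + 101/(-168)) = 7287 + (-8 + 101*(-1/168)) = 7287 + (-8 - 101/168) = 7287 - 1445/168 = 1222771/168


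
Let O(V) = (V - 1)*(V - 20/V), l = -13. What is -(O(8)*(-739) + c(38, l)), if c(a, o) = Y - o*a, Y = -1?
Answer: 55917/2 ≈ 27959.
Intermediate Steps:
O(V) = (-1 + V)*(V - 20/V)
c(a, o) = -1 - a*o (c(a, o) = -1 - o*a = -1 - a*o)
-(O(8)*(-739) + c(38, l)) = -((-20 + 8² - 1*8 + 20/8)*(-739) + (-1 - 1*38*(-13))) = -((-20 + 64 - 8 + 20*(⅛))*(-739) + (-1 + 494)) = -((-20 + 64 - 8 + 5/2)*(-739) + 493) = -((77/2)*(-739) + 493) = -(-56903/2 + 493) = -1*(-55917/2) = 55917/2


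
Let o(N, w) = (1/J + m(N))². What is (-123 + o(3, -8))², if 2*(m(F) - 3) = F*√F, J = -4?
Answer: 3076393/256 - 57387*√3/32 ≈ 8911.0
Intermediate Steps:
m(F) = 3 + F^(3/2)/2 (m(F) = 3 + (F*√F)/2 = 3 + F^(3/2)/2)
o(N, w) = (11/4 + N^(3/2)/2)² (o(N, w) = (1/(-4) + (3 + N^(3/2)/2))² = (-¼ + (3 + N^(3/2)/2))² = (11/4 + N^(3/2)/2)²)
(-123 + o(3, -8))² = (-123 + (11 + 2*3^(3/2))²/16)² = (-123 + (11 + 2*(3*√3))²/16)² = (-123 + (11 + 6*√3)²/16)²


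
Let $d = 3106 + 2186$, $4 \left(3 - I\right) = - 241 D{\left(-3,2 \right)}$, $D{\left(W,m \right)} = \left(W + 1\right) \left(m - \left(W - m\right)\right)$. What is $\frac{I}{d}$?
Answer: $- \frac{1681}{10584} \approx -0.15882$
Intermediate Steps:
$D{\left(W,m \right)} = \left(1 + W\right) \left(- W + 2 m\right)$
$I = - \frac{1681}{2}$ ($I = 3 - \frac{\left(-241\right) \left(\left(-1\right) \left(-3\right) - \left(-3\right)^{2} + 2 \cdot 2 + 2 \left(-3\right) 2\right)}{4} = 3 - \frac{\left(-241\right) \left(3 - 9 + 4 - 12\right)}{4} = 3 - \frac{\left(-241\right) \left(-14\right)}{4} = 3 - \frac{1687}{2} = - \frac{1681}{2} \approx -840.5$)
$d = 5292$
$\frac{I}{d} = - \frac{1681}{2 \cdot 5292} = \left(- \frac{1681}{2}\right) \frac{1}{5292} = - \frac{1681}{10584}$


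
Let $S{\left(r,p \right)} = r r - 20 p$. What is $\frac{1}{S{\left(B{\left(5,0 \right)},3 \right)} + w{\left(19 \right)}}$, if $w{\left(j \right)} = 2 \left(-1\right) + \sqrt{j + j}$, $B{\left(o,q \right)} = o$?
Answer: $- \frac{37}{1331} - \frac{\sqrt{38}}{1331} \approx -0.03243$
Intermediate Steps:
$S{\left(r,p \right)} = r^{2} - 20 p$
$w{\left(j \right)} = -2 + \sqrt{2} \sqrt{j}$ ($w{\left(j \right)} = -2 + \sqrt{2 j} = -2 + \sqrt{2} \sqrt{j}$)
$\frac{1}{S{\left(B{\left(5,0 \right)},3 \right)} + w{\left(19 \right)}} = \frac{1}{\left(5^{2} - 60\right) - \left(2 - \sqrt{2} \sqrt{19}\right)} = \frac{1}{\left(25 - 60\right) - \left(2 - \sqrt{38}\right)} = \frac{1}{-35 - \left(2 - \sqrt{38}\right)} = \frac{1}{-37 + \sqrt{38}}$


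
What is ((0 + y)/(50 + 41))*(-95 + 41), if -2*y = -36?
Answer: -972/91 ≈ -10.681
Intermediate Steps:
y = 18 (y = -1/2*(-36) = 18)
((0 + y)/(50 + 41))*(-95 + 41) = ((0 + 18)/(50 + 41))*(-95 + 41) = (18/91)*(-54) = -972/91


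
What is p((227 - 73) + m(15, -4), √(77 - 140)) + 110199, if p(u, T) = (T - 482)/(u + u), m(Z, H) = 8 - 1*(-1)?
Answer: 17962196/163 + 3*I*√7/326 ≈ 1.102e+5 + 0.024347*I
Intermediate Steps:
m(Z, H) = 9 (m(Z, H) = 8 + 1 = 9)
p(u, T) = (-482 + T)/(2*u) (p(u, T) = (-482 + T)/((2*u)) = (-482 + T)*(1/(2*u)) = (-482 + T)/(2*u))
p((227 - 73) + m(15, -4), √(77 - 140)) + 110199 = (-482 + √(77 - 140))/(2*((227 - 73) + 9)) + 110199 = (-482 + √(-63))/(2*(154 + 9)) + 110199 = (½)*(-482 + 3*I*√7)/163 + 110199 = (½)*(1/163)*(-482 + 3*I*√7) + 110199 = (-241/163 + 3*I*√7/326) + 110199 = 17962196/163 + 3*I*√7/326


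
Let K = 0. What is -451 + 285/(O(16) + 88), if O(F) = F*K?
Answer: -39403/88 ≈ -447.76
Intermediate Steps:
O(F) = 0 (O(F) = F*0 = 0)
-451 + 285/(O(16) + 88) = -451 + 285/(0 + 88) = -451 + 285/88 = -39403/88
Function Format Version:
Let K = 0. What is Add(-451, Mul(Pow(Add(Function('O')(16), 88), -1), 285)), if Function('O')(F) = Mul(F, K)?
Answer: Rational(-39403, 88) ≈ -447.76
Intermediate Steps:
Function('O')(F) = 0 (Function('O')(F) = Mul(F, 0) = 0)
Add(-451, Mul(Pow(Add(Function('O')(16), 88), -1), 285)) = Add(-451, Mul(Pow(Add(0, 88), -1), 285)) = Add(-451, Mul(Pow(88, -1), 285)) = Add(-451, Mul(Rational(1, 88), 285)) = Add(-451, Rational(285, 88)) = Rational(-39403, 88)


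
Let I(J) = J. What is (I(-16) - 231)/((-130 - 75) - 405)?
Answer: 247/610 ≈ 0.40492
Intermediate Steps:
(I(-16) - 231)/((-130 - 75) - 405) = (-16 - 231)/((-130 - 75) - 405) = -247/(-205 - 405) = -247/(-610) = -247*(-1/610) = 247/610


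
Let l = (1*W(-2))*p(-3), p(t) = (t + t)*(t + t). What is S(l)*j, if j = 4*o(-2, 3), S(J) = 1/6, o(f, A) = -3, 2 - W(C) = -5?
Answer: -2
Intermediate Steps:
W(C) = 7 (W(C) = 2 - 1*(-5) = 2 + 5 = 7)
p(t) = 4*t**2 (p(t) = (2*t)*(2*t) = 4*t**2)
l = 252 (l = (1*7)*(4*(-3)**2) = 7*(4*9) = 7*36 = 252)
S(J) = 1/6
j = -12 (j = 4*(-3) = -12)
S(l)*j = (1/6)*(-12) = -2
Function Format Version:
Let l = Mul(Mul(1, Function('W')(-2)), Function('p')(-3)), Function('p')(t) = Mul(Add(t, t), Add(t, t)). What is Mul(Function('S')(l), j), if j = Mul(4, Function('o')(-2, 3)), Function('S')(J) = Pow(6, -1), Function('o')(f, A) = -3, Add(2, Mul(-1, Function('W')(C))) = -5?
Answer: -2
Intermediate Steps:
Function('W')(C) = 7 (Function('W')(C) = Add(2, Mul(-1, -5)) = Add(2, 5) = 7)
Function('p')(t) = Mul(4, Pow(t, 2)) (Function('p')(t) = Mul(Mul(2, t), Mul(2, t)) = Mul(4, Pow(t, 2)))
l = 252 (l = Mul(Mul(1, 7), Mul(4, Pow(-3, 2))) = Mul(7, Mul(4, 9)) = Mul(7, 36) = 252)
Function('S')(J) = Rational(1, 6)
j = -12 (j = Mul(4, -3) = -12)
Mul(Function('S')(l), j) = Mul(Rational(1, 6), -12) = -2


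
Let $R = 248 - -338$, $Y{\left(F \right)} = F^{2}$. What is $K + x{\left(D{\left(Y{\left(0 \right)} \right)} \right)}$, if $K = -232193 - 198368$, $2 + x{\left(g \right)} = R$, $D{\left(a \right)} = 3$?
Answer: $-429977$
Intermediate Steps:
$R = 586$ ($R = 248 + 338 = 586$)
$x{\left(g \right)} = 584$ ($x{\left(g \right)} = -2 + 586 = 584$)
$K = -430561$
$K + x{\left(D{\left(Y{\left(0 \right)} \right)} \right)} = -430561 + 584 = -429977$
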